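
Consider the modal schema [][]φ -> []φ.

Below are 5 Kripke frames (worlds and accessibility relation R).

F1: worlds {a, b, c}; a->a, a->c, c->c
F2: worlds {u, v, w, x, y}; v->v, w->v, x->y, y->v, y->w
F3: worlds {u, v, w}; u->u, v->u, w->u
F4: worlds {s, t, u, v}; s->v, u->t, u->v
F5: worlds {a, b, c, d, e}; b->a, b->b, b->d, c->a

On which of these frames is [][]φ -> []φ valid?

This is the axiom for density; its first-order frame correspondent is forall x forall y (Rxy -> exists z (Rxz & Rzy)).
F1: condition met.
F2: fails — Ryw but no z with Ryz and Rzw.
F3: condition met.
F4: fails — Ruv but no z with Ruz and Rzv.
F5: fails — Rca but no z with Rcz and Rza.
Valid on: F1, F3.

F1, F3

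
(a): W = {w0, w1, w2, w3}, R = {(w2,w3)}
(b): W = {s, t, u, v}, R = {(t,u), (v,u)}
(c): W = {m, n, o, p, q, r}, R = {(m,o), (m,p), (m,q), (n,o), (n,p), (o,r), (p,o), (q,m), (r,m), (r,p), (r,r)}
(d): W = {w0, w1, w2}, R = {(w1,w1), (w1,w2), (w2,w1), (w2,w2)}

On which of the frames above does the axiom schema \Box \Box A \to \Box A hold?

(d)

The schema corresponds to density: \forall x \forall y (Rxy \to \exists z (Rxz \wedge Rzy)).
(a): fails — Rw2w3 but no z with Rw2z and Rzw3.
(b): fails — Rtu but no z with Rtz and Rzu.
(c): fails — Rpo but no z with Rpz and Rzo.
(d): condition met.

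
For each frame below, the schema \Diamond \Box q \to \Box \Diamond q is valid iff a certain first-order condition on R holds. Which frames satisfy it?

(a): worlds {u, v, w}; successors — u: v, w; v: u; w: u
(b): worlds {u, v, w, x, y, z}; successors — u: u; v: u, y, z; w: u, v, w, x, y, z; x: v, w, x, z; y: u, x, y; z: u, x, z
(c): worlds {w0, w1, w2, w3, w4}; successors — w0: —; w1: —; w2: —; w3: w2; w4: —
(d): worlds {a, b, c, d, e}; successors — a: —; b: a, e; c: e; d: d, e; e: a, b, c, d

(a)

Frame correspondent (Sahlqvist): \forall x \forall y \forall z (Rxy \wedge Rxz \to \exists w (Ryw \wedge Rzw)) — i.e. convergence.
(a): satisfies the condition.
(b): fails — Rwx and Rwu but x and u have no common successor.
(c): fails — Rw3w2 and Rw3w2 but w2 and w2 have no common successor.
(d): fails — Rba and Rba but a and a have no common successor.
Valid on: (a).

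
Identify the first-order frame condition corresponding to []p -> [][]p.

transitivity: forall x forall y forall z (Rxy & Ryz -> Rxz)

Suppose □p→□□p is valid. Take Rxy, Ryz and set V(p)={w : Rxw}. Then □p at x, so □□p at x, so □p at y, so p at z, i.e. Rxz.
The converse is a direct semantic check.
Frame condition: forall x forall y forall z (Rxy & Ryz -> Rxz).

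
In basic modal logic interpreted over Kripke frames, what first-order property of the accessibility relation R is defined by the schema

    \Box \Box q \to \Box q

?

density

Suppose □□q→□q is valid. Take Rxy and set V(q)={w : xR²w}. Then □□q at x, so □q at x, so q at y, i.e. ∃z(Rxz∧Rzy).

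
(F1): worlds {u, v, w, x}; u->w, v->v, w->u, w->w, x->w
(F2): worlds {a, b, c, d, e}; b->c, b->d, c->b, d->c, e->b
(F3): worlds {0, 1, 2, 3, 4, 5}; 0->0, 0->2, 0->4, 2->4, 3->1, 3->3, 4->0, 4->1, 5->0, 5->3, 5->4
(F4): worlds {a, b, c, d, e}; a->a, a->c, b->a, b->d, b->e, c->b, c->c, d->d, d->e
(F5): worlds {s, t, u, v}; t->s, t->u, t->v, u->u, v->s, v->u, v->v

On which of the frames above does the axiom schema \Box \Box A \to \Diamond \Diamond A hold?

This is the axiom for a generalized confluence (Geach) condition; its first-order frame correspondent is \forall x \exists w (x R^2 w \wedge x R^2 w).
(F1): condition met.
(F2): fails — at a but no w with aR²w and aR²w.
(F3): fails — at 1 but no w with 1R²w and 1R²w.
(F4): fails — at e but no w with eR²w and eR²w.
(F5): fails — at s but no w with sR²w and sR²w.

(F1)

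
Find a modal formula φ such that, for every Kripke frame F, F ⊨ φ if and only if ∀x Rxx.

□ψ → ψ

A defining formula is □ψ → ψ (the T axiom).
Suppose □ψ→ψ is valid. At any x set V(ψ)={w : Rxw}. Then □ψ holds at x, so ψ holds at x, i.e. Rxx.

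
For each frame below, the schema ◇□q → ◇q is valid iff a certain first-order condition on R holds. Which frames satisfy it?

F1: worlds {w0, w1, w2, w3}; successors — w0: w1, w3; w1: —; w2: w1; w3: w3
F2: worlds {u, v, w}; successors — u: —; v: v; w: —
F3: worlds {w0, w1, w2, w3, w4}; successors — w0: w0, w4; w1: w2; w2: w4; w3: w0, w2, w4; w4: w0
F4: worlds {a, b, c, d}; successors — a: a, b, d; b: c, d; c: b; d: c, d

This is the axiom for a generalized confluence (Geach) condition; its first-order frame correspondent is ∀x ∀y (xRy → ∃w (yRw ∧ xRw)).
F1: fails — w0Rw1 but no w with w1Rw and w0Rw.
F2: condition met.
F3: fails — w1Rw2 but no w with w2Rw and w1Rw.
F4: fails — bRc but no w with cRw and bRw.
Valid on: F2.

F2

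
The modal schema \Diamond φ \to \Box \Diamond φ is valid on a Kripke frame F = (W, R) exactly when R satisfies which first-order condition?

The Euclidean property

Suppose ◇φ→□◇φ is valid. Take Rxy, Rxz and set V(φ)={y}. Then ◇φ at x, so □◇φ at x, so ◇φ at z, so some w with Rzw has φ; w=y, i.e. Rzy. By symmetry of the argument, Ryz.
Conversely, on a frame with the Euclidean property the schema holds at every world under every valuation.
So the correspondent is the Euclidean property.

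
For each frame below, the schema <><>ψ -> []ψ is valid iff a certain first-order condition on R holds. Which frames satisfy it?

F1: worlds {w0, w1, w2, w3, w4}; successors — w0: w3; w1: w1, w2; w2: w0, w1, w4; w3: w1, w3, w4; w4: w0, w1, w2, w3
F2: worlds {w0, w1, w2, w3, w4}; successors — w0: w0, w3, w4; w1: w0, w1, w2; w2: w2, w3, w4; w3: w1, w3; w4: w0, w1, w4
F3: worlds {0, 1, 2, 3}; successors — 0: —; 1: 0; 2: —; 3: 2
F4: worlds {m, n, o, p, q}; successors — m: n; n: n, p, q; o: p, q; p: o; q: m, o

F3

This is the axiom for a generalized confluence (Geach) condition; its first-order frame correspondent is forall x forall y forall z ((x R^2 y & xRz) -> exists w (y = w & z = w)).
F1: fails — w0R²w1, w0Rw3 but w1 ≠ w3.
F2: fails — w0R²w0, w0Rw3 but w0 ≠ w3.
F3: satisfies the condition.
F4: fails — mR²p, mRn but p ≠ n.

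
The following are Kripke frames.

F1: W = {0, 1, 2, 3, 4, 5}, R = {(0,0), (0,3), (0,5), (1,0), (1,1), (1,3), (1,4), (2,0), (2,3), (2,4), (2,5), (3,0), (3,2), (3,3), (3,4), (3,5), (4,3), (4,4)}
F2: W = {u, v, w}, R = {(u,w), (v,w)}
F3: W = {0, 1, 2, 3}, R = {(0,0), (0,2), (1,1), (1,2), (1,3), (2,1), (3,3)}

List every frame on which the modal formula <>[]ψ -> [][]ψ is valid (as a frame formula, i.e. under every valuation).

F2

Frame correspondent (Sahlqvist): forall x forall y forall z ((xRy & x R^2 z) -> exists w (yRw & z = w)) — i.e. a generalized confluence (Geach) condition.
F1: fails — 0R0, 0R²2 but no w with 0Rw and 2=w.
F2: ✓.
F3: fails — 0R0, 0R²1 but no w with 0Rw and 1=w.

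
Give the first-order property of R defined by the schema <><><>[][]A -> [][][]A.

This is a Sahlqvist (Geach-type) schema ◇^3□^2A → □^3◇^0A.
Minimal-valuation argument: fix x; take any y with xR^3y and any z with xR^3z. Set V(A) to the set of worlds R-reachable from y in exactly 2 steps. Then □^2A holds at y, so the antecedent holds at x; validity forces ◇^0A at z, giving a w with zR^0w and yR^2w.
First-order correspondent: forall x forall y forall z ((x R^3 y & x R^3 z) -> exists w (y R^2 w & z = w)).

forall x forall y forall z ((x R^3 y & x R^3 z) -> exists w (y R^2 w & z = w))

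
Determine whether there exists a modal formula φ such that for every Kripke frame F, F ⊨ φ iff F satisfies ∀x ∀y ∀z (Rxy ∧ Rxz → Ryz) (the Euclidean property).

Yes, by ◇q → □◇q

Yes: it is the Euclidean property, defined by the 5 schema ◇q → □◇q.
Suppose ◇q→□◇q is valid. Take Rxy, Rxz and set V(q)={y}. Then ◇q at x, so □◇q at x, so ◇q at z, so some w with Rzw has q; w=y, i.e. Rzy. By symmetry of the argument, Ryz.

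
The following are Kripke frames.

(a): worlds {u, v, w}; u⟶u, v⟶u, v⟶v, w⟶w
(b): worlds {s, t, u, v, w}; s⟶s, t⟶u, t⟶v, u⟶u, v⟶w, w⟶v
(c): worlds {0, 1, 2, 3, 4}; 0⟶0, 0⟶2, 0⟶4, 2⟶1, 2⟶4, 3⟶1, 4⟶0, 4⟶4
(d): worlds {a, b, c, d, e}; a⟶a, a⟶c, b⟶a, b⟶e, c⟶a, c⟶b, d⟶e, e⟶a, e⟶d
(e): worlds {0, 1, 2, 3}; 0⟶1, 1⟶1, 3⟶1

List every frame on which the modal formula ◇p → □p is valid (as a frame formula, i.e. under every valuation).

Frame correspondent (Sahlqvist): ∀x ∀y ∀z (Rxy ∧ Rxz → y = z) — i.e. partial functionality.
(a): fails — v sees both u and v.
(b): fails — t sees both u and v.
(c): fails — 0 sees both 0 and 2.
(d): fails — a sees both a and c.
(e): ✓.
Valid on: (e).

(e)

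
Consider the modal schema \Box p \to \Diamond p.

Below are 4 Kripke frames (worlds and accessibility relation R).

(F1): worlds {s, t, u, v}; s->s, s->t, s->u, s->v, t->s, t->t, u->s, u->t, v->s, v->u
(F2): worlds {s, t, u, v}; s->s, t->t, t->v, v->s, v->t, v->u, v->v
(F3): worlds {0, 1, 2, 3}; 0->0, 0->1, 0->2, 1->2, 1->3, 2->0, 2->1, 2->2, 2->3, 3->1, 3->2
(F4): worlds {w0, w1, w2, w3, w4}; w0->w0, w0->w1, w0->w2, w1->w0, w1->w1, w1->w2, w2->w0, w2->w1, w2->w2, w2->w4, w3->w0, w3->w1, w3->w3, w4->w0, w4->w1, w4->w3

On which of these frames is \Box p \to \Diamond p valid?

The schema corresponds to seriality: \forall x \exists y Rxy.
(F1): ✓.
(F2): fails — world u has no successor.
(F3): ✓.
(F4): ✓.
Valid on: (F1), (F3), (F4).

(F1), (F3), (F4)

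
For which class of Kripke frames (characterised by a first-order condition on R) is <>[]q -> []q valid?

This is a form of the 5 axiom.
It corresponds to the Euclidean property: forall x forall y forall z (Rxy & Rxz -> Ryz).

the Euclidean property: forall x forall y forall z (Rxy & Rxz -> Ryz)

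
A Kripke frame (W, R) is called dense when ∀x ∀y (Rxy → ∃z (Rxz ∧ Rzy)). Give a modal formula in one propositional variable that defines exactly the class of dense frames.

□□q → □q

A defining formula is □□q → □q (the C4 axiom).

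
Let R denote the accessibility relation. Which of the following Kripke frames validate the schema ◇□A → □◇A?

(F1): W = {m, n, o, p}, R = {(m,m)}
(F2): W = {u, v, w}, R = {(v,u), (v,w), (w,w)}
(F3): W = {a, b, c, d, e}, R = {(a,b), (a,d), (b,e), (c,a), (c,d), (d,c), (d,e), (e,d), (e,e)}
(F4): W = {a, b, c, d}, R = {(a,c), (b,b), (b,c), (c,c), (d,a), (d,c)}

Frame correspondent (Sahlqvist): ∀x ∀y ∀z (Rxy ∧ Rxz → ∃w (Ryw ∧ Rzw)) — i.e. convergence.
(F1): condition met.
(F2): fails — Rvu and Rvu but u and u have no common successor.
(F3): fails — Rcd and Rca but d and a have no common successor.
(F4): condition met.

(F1), (F4)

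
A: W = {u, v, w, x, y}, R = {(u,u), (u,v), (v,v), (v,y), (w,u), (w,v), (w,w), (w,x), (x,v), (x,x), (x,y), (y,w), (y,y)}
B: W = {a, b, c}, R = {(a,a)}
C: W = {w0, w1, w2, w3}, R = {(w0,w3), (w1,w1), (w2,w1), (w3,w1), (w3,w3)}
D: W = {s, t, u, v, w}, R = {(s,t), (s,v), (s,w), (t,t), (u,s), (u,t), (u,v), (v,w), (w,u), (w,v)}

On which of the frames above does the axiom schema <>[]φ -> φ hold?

This is the axiom for symmetry; its first-order frame correspondent is forall x forall y (Rxy -> Ryx).
A: fails — Ruv but not Rvu.
B: condition met.
C: fails — Rw3w1 but not Rw1w3.
D: fails — Ruv but not Rvu.

B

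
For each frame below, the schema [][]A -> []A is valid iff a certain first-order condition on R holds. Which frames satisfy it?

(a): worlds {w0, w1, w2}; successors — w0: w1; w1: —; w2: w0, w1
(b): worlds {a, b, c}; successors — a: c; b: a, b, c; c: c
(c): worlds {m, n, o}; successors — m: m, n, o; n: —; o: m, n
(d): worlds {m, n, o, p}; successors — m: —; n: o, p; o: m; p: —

(b), (c)

This is the axiom for density; its first-order frame correspondent is forall x forall y (Rxy -> exists z (Rxz & Rzy)).
(a): fails — Rw0w1 but no z with Rw0z and Rzw1.
(b): satisfies the condition.
(c): satisfies the condition.
(d): fails — Rno but no z with Rnz and Rzo.
Valid on: (b), (c).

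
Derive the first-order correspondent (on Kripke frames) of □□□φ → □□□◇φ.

∀x ∀z (xR³z → ∃w (xR³w ∧ zRw))

This is a Sahlqvist (Geach-type) schema ◇^0□^3φ → □^3◇^1φ.
Minimal-valuation argument: fix x; take any y with xR^0y and any z with xR^3z. Set V(φ) to the set of worlds R-reachable from y in exactly 3 steps. Then □^3φ holds at y, so the antecedent holds at x; validity forces ◇^1φ at z, giving a w with zR^1w and yR^3w.
First-order correspondent: ∀x ∀z (xR³z → ∃w (xR³w ∧ zRw)).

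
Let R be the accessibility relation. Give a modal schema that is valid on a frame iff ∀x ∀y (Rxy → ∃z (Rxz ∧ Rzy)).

The condition is density. The C4 schema □□s → □s defines it.

□□s → □s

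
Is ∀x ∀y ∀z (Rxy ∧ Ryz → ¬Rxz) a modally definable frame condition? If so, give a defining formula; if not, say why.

Modal frame validity is preserved under surjective bounded morphisms.
The 3-cycle (worlds w0,w1,w2 with w0→w1→w2→w0) is intransitive. Mapping every world to a single reflexive point • is a surjective bounded morphism; the reflexive point is not intransitive (R••∧R•• but R••).
So the class is not modally definable.

No — not modally definable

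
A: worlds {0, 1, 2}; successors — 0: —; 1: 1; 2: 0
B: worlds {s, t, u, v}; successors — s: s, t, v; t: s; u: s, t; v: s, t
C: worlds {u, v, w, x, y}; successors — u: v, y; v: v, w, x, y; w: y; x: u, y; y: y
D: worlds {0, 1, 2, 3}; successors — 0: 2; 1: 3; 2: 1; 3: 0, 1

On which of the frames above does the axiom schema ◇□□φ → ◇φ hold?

The schema corresponds to a generalized confluence (Geach) condition: ∀x ∀y (xRy → ∃w (yR²w ∧ xRw)).
A: fails — 2R0 but no w with 0R²w and 2Rw.
B: condition met.
C: condition met.
D: fails — 0R2 but no w with 2R²w and 0Rw.

B, C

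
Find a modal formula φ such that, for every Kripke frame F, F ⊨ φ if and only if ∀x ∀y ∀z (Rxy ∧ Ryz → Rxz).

A defining formula is □ψ → □□ψ (the 4 axiom).

□ψ → □□ψ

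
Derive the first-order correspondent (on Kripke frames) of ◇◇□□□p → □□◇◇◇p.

This is a Sahlqvist (Geach-type) schema ◇^2□^3p → □^2◇^3p.
Minimal-valuation argument: fix x; take any y with xR^2y and any z with xR^2z. Set V(p) to the set of worlds R-reachable from y in exactly 3 steps. Then □^3p holds at y, so the antecedent holds at x; validity forces ◇^3p at z, giving a w with zR^3w and yR^3w.
First-order correspondent: ∀x ∀y ∀z ((xR²y ∧ xR²z) → ∃w (yR³w ∧ zR³w)).

∀x ∀y ∀z ((xR²y ∧ xR²z) → ∃w (yR³w ∧ zR³w))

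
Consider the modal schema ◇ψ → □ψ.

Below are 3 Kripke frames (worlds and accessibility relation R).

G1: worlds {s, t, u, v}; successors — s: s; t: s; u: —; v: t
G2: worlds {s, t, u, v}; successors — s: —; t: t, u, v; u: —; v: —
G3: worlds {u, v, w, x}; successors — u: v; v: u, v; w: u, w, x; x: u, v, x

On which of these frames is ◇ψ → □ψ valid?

The schema corresponds to partial functionality: ∀x ∀y ∀z (Rxy ∧ Rxz → y = z).
G1: ✓.
G2: fails — t sees both t and u.
G3: fails — v sees both u and v.

G1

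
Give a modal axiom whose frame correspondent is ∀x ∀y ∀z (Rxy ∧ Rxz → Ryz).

◇s → □◇s

The condition is the Euclidean property. The 5 schema ◇s → □◇s defines it.
Suppose ◇s→□◇s is valid. Take Rxy, Rxz and set V(s)={y}. Then ◇s at x, so □◇s at x, so ◇s at z, so some w with Rzw has s; w=y, i.e. Rzy. By symmetry of the argument, Ryz.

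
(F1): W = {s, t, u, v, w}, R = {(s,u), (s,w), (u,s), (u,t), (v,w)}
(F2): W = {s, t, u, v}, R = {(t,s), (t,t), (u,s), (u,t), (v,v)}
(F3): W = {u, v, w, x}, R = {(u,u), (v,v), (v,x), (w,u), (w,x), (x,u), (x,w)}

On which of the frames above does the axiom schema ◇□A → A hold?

The schema corresponds to symmetry: ∀x ∀y (Rxy → Ryx).
(F1): fails — Rut but not Rtu.
(F2): fails — Rut but not Rtu.
(F3): fails — Rwu but not Ruw.
Valid on no frame.

none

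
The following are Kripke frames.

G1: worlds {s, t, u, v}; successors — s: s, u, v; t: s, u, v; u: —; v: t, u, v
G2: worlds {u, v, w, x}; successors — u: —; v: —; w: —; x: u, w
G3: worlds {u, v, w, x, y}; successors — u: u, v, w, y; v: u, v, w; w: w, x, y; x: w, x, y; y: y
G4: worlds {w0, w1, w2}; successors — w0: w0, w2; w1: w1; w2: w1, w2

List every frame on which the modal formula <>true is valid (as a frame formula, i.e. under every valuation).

Frame correspondent (Sahlqvist): forall x exists y Rxy — i.e. seriality.
G1: fails — world u has no successor.
G2: fails — world u has no successor.
G3: holds.
G4: holds.
Valid on: G3, G4.

G3, G4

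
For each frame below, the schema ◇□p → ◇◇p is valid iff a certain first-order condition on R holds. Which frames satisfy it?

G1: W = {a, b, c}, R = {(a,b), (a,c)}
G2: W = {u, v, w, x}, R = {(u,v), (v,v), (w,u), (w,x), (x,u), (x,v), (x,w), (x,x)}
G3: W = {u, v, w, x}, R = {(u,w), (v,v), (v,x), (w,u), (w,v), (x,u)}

G2, G3

Frame correspondent (Sahlqvist): ∀x ∀y (xRy → ∃w (yRw ∧ xR²w)) — i.e. a generalized confluence (Geach) condition.
G1: fails — aRb but no w with bRw and aR²w.
G2: ✓.
G3: ✓.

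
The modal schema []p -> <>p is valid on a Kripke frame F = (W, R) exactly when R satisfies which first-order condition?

This schema is the D axiom.
Its frame correspondent is seriality — forall x exists y Rxy.

seriality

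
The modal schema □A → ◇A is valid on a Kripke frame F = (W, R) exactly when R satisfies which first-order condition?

This schema is the D axiom.
Its frame correspondent is seriality — ∀x ∃y Rxy.

seriality: ∀x ∃y Rxy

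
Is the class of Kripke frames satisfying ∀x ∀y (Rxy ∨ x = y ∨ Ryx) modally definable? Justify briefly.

Not modally definable

Modal frame validity is preserved under disjoint unions.
Take 4 disjoint single-world reflexive frames: each is trivially connected, but their disjoint union has 4 worlds with no edge between distinct components, so it is not connected.
So the class is not modally definable.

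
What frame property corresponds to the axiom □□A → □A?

Density

This is the C4 axiom.
Its frame correspondent is density — ∀x ∀y (Rxy → ∃z (Rxz ∧ Rzy)).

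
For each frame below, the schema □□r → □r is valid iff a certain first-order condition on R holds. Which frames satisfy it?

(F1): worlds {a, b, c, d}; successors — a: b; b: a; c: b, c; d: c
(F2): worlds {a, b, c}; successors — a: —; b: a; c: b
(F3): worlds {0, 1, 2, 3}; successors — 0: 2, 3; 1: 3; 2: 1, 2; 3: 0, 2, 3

(F3)

The schema corresponds to density: ∀x ∀y (Rxy → ∃z (Rxz ∧ Rzy)).
(F1): fails — Rab but no z with Raz and Rzb.
(F2): fails — Rba but no z with Rbz and Rza.
(F3): condition met.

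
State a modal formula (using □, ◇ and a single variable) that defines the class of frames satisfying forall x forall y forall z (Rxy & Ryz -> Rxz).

A defining formula is □p → □□p (the 4 axiom).
Suppose □p→□□p is valid. Take Rxy, Ryz and set V(p)={w : Rxw}. Then □p at x, so □□p at x, so □p at y, so p at z, i.e. Rxz.

□p → □□p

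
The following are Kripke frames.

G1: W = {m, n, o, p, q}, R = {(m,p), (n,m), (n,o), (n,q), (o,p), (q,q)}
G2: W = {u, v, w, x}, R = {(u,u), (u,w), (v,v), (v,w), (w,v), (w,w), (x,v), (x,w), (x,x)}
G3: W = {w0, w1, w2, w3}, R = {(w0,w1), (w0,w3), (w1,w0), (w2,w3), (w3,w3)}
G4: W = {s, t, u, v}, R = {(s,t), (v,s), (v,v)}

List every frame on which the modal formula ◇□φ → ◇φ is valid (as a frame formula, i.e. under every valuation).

G2

This is the axiom for a generalized confluence (Geach) condition; its first-order frame correspondent is ∀x ∀y (xRy → ∃w (yRw ∧ xRw)).
G1: fails — mRp but no w with pRw and mRw.
G2: condition met.
G3: fails — w0Rw1 but no w with w1Rw and w0Rw.
G4: fails — sRt but no w with tRw and sRw.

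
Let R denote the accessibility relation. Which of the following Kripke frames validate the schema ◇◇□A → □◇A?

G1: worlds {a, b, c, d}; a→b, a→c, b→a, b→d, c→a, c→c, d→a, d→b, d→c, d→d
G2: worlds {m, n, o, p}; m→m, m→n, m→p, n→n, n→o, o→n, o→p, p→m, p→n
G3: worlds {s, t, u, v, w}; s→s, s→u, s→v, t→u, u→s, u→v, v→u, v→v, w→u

This is the axiom for a generalized confluence (Geach) condition; its first-order frame correspondent is ∀x ∀y ∀z ((xR²y ∧ xRz) → ∃w (yRw ∧ zRw)).
G1: fails — aR²a, aRb but no w with aRw and bRw.
G2: condition met.
G3: condition met.
Valid on: G2, G3.

G2, G3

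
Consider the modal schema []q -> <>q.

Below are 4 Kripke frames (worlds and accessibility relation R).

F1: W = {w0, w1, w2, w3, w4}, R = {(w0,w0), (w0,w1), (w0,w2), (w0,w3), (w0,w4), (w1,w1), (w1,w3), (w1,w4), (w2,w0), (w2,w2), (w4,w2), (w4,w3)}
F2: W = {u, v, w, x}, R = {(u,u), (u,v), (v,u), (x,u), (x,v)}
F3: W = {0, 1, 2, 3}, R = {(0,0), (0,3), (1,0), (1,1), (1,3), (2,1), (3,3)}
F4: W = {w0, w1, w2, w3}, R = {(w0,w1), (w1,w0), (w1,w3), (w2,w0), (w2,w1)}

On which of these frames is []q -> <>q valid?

F3

Frame correspondent (Sahlqvist): forall x exists y Rxy — i.e. seriality.
F1: fails — world w3 has no successor.
F2: fails — world w has no successor.
F3: satisfies the condition.
F4: fails — world w3 has no successor.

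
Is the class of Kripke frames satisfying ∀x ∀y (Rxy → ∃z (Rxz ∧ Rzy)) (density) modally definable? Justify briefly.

Yes, by □□r → □r

Yes: it is density, defined by the C4 schema □□r → □r.
Suppose □□r→□r is valid. Take Rxy and set V(r)={w : xR²w}. Then □□r at x, so □r at x, so r at y, i.e. ∃z(Rxz∧Rzy).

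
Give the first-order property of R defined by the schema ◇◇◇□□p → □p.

∀x ∀y ∀z ((xR³y ∧ xRz) → ∃w (yR²w ∧ z = w))

This is a Sahlqvist (Geach-type) schema ◇^3□^2p → □^1◇^0p.
Minimal-valuation argument: fix x; take any y with xR^3y and any z with xR^1z. Set V(p) to the set of worlds R-reachable from y in exactly 2 steps. Then □^2p holds at y, so the antecedent holds at x; validity forces ◇^0p at z, giving a w with zR^0w and yR^2w.
First-order correspondent: ∀x ∀y ∀z ((xR³y ∧ xRz) → ∃w (yR²w ∧ z = w)).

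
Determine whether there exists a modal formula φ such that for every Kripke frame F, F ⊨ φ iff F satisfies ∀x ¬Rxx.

No

Modal frame validity is preserved under surjective bounded morphisms.
The 3-cycle (worlds a,b,c with a→b→c→a) is irreflexive, and the map sending every world to a single reflexive point • is a surjective bounded morphism (forth: every edge maps to (•,•); back: every world has a successor). So any modal formula valid on the 3-cycle is also valid on the reflexive point, which is not irreflexive.
So the class is not modally definable.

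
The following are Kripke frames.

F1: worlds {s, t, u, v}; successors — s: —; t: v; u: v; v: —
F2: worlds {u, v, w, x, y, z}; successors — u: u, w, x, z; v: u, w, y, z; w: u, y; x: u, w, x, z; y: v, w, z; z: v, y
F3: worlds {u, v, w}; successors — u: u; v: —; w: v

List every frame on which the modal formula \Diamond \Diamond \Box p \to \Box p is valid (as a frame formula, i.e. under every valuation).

This is the axiom for a generalized confluence (Geach) condition; its first-order frame correspondent is \forall x \forall y \forall z ((x R^2 y \wedge xRz) \to \exists w (yRw \wedge z = w)).
F1: holds.
F2: fails — uR²v, uRx but no t with vRt and x=t.
F3: holds.

F1, F3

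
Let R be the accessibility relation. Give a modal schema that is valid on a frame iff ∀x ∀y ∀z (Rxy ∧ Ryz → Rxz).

A defining formula is □s → □□s (the 4 axiom).
Suppose □s→□□s is valid. Take Rxy, Ryz and set V(s)={w : Rxw}. Then □s at x, so □□s at x, so □s at y, so s at z, i.e. Rxz.

□s → □□s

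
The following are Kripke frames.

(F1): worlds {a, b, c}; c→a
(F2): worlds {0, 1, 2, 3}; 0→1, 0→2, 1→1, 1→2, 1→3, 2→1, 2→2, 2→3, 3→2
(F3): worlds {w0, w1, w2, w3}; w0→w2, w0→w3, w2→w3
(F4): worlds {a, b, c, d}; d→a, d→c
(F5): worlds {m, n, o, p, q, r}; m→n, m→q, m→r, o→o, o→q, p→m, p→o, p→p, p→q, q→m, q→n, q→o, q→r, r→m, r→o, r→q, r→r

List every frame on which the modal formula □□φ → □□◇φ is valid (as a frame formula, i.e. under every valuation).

This is the axiom for a generalized confluence (Geach) condition; its first-order frame correspondent is ∀x ∀z (xR²z → ∃w (xR²w ∧ zRw)).
(F1): holds.
(F2): holds.
(F3): fails — w0R²w3 but no w with w0R²w and w3Rw.
(F4): holds.
(F5): fails — mR²n but no w with mR²w and nRw.

(F1), (F2), (F4)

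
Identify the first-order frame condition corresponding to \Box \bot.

emptiness of R

□⊥ is valid iff no world has any successor (otherwise □⊥ fails at any world with one).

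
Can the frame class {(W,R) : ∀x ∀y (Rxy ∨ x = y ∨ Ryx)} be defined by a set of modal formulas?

No — not modally definable

If a class were modally definable it would be closed under disjoint unions (Goldblatt–Thomason).
Take 2 disjoint single-world reflexive frames: each is trivially connected, but their disjoint union has 2 worlds with no edge between distinct components, so it is not connected.
Hence connectedness of R is not modally definable.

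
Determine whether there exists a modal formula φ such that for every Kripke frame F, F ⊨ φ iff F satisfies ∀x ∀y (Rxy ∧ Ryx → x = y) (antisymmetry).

Any modally definable frame class is closed under surjective bounded morphisms.
The 8-cycle (worlds s,t,u,v,w,x,y,z with s→t→u→v→w→x→y→z→s) is antisymmetric. Sending even-indexed worlds to • and odd-indexed worlds to ∘ is a surjective bounded morphism onto the two-world frame with •↔∘, which is not antisymmetric.
So the class is not modally definable.

Not definable by any modal formula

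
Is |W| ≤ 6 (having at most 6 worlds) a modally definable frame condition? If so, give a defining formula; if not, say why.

Modal frame validity is preserved under disjoint unions.
Any modal formula valid on each of 7 disjoint one-world frames is valid on their disjoint union (validity is preserved under disjoint unions). Each one-world frame has |W|=1≤6, but the union has |W|=7.
So the class is not modally definable.

Not definable by any modal formula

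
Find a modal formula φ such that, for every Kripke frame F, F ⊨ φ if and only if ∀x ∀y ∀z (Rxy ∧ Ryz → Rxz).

This is transitivity; the standard corresponding axiom is 4: □p → □□p.
Suppose □p→□□p is valid. Take Rxy, Ryz and set V(p)={w : Rxw}. Then □p at x, so □□p at x, so □p at y, so p at z, i.e. Rxz.

□p → □□p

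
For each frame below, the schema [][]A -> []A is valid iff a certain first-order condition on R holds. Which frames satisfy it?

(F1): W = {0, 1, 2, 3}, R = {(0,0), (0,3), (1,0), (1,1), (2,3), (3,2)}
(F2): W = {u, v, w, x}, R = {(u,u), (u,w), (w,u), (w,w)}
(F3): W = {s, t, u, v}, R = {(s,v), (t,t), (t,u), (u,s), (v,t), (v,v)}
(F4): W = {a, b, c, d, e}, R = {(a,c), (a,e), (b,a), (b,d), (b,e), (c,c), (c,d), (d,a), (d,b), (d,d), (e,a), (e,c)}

The schema corresponds to density: forall x forall y (Rxy -> exists z (Rxz & Rzy)).
(F1): fails — R32 but no z with R3z and Rz2.
(F2): satisfies the condition.
(F3): fails — Rus but no z with Ruz and Rzs.
(F4): fails — Rea but no z with Rez and Rza.

(F2)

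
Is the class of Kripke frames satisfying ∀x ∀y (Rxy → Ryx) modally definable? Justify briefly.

Yes: it is symmetry, defined by the B schema q → □◇q.
Suppose q→□◇q is valid. Take Rxy and set V(q)={x}. Then q at x, so □◇q at x, so ◇q at y, so some z with Ryz has q; z=x, i.e. Ryx.

Yes — defined by q → □◇q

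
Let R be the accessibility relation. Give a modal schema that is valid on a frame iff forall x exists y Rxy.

□s → ◇s

This is seriality; the standard corresponding axiom is D: □s → ◇s.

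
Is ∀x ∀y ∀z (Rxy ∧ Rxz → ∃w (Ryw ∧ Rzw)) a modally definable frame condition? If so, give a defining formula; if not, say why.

Yes: it is convergence, defined by the .2 schema ◇□r → □◇r.
Suppose ◇□r→□◇r is valid. Take Rxy, Rxz and set V(r)={w : Ryw}. Then □r at y so ◇□r at x, so □◇r at x, so ◇r at z, giving w with Rzw and Ryw.

Yes, by ◇□r → □◇r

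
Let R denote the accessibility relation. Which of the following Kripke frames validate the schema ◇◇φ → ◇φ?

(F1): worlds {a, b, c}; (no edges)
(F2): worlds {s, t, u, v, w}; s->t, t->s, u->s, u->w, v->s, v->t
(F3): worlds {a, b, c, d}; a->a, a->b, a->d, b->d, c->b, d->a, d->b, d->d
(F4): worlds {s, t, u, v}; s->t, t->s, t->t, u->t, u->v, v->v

(F1)

Frame correspondent (Sahlqvist): ∀x ∀y ∀z (Rxy ∧ Ryz → Rxz) — i.e. transitivity.
(F1): ✓.
(F2): fails — Rus and Rst but not Rut.
(F3): fails — Rcb and Rbd but not Rcd.
(F4): fails — Rut and Rts but not Rus.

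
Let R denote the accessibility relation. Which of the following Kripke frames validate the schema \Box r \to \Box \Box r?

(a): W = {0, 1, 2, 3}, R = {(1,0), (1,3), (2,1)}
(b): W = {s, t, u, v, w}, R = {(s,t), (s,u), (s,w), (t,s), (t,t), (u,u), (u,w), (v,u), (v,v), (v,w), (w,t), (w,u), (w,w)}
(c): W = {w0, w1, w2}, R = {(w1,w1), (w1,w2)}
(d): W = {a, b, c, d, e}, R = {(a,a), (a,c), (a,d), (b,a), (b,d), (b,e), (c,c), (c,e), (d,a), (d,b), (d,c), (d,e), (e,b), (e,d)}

The schema corresponds to transitivity: \forall x \forall y \forall z (Rxy \wedge Ryz \to Rxz).
(a): fails — R21 and R10 but not R20.
(b): fails — Rwt and Rts but not Rws.
(c): condition met.
(d): fails — Rde and Red but not Rdd.

(c)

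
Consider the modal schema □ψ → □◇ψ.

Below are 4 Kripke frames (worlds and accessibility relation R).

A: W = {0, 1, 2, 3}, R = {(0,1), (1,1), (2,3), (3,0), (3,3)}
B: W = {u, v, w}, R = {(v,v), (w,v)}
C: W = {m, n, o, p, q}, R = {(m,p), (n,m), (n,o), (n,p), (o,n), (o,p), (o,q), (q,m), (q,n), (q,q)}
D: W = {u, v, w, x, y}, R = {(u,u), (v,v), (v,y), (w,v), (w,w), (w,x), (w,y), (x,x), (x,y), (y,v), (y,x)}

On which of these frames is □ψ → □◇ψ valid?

B, D

This is the axiom for a generalized confluence (Geach) condition; its first-order frame correspondent is ∀x ∀z (xRz → ∃w (xRw ∧ zRw)).
A: fails — 3R0 but no w with 3Rw and 0Rw.
B: holds.
C: fails — mRp but no w with mRw and pRw.
D: holds.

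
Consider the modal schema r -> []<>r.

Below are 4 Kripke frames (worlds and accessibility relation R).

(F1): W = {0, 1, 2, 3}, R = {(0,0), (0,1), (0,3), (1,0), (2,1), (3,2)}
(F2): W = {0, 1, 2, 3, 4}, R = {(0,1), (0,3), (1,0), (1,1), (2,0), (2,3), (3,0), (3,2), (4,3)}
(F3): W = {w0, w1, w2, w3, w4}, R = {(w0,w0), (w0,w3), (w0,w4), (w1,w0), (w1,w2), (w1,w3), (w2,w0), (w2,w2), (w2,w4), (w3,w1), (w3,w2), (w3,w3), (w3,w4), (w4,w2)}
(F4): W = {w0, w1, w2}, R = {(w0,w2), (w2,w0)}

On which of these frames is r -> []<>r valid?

(F4)

Frame correspondent (Sahlqvist): forall x forall y (Rxy -> Ryx) — i.e. symmetry.
(F1): fails — R32 but not R23.
(F2): fails — R43 but not R34.
(F3): fails — Rw1w2 but not Rw2w1.
(F4): holds.
Valid on: (F4).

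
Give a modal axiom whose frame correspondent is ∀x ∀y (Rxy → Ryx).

This is symmetry; the standard corresponding axiom is B: s → □◇s.
Suppose s→□◇s is valid. Take Rxy and set V(s)={x}. Then s at x, so □◇s at x, so ◇s at y, so some z with Ryz has s; z=x, i.e. Ryx.

s → □◇s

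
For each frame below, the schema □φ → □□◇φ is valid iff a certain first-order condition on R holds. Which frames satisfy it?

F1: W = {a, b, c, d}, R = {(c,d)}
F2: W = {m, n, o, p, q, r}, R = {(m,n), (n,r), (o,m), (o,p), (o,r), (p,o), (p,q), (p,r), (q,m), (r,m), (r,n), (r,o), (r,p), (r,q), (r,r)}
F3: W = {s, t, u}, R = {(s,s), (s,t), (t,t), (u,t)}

F1, F3

The schema corresponds to a generalized confluence (Geach) condition: ∀x ∀z (xR²z → ∃w (xRw ∧ zRw)).
F1: condition met.
F2: fails — nR²m but no w with nRw and mRw.
F3: condition met.
Valid on: F1, F3.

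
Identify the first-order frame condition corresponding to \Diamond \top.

seriality

This schema is equivalent to the D axiom □A → ◇A.
It corresponds to seriality: \forall x \exists y Rxy.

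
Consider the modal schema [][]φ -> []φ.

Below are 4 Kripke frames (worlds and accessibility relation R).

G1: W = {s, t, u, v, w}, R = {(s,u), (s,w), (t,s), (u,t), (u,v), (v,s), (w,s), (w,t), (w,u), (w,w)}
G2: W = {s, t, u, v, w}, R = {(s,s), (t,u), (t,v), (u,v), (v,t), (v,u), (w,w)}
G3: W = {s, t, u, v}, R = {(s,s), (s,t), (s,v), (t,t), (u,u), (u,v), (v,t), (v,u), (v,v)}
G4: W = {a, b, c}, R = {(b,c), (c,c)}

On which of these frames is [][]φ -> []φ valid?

G3, G4

The schema corresponds to density: forall x forall y (Rxy -> exists z (Rxz & Rzy)).
G1: fails — Ruv but no z with Ruz and Rzv.
G2: fails — Ruv but no z with Ruz and Rzv.
G3: ✓.
G4: ✓.
Valid on: G3, G4.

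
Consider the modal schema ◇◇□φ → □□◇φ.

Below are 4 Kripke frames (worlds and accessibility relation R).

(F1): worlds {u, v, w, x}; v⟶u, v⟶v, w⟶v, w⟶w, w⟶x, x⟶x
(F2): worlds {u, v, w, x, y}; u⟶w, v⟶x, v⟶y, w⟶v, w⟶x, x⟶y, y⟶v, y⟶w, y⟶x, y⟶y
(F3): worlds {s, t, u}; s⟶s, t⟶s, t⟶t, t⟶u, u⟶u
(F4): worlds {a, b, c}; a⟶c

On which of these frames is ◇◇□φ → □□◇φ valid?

(F4)

The schema corresponds to a generalized confluence (Geach) condition: ∀x ∀y ∀z ((xR²y ∧ xR²z) → ∃w (yRw ∧ zRw)).
(F1): fails — vR²u, vR²u but no t with uRt and uRt.
(F2): fails — vR²w, vR²x but no t with wRt and xRt.
(F3): fails — tR²s, tR²u but no w with sRw and uRw.
(F4): holds.
Valid on: (F4).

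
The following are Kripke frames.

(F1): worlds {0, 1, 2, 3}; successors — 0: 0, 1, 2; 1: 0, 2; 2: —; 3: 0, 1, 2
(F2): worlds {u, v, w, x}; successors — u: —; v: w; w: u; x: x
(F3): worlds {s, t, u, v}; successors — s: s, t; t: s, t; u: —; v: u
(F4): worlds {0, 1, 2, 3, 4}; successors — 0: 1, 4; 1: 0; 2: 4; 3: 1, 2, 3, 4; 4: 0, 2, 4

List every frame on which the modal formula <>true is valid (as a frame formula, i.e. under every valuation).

Frame correspondent (Sahlqvist): forall x exists y Rxy — i.e. seriality.
(F1): fails — world 2 has no successor.
(F2): fails — world u has no successor.
(F3): fails — world u has no successor.
(F4): satisfies the condition.
Valid on: (F4).

(F4)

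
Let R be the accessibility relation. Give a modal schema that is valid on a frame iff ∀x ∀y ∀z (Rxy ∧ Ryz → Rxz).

□ψ → □□ψ

The condition is transitivity. The 4 schema □ψ → □□ψ defines it.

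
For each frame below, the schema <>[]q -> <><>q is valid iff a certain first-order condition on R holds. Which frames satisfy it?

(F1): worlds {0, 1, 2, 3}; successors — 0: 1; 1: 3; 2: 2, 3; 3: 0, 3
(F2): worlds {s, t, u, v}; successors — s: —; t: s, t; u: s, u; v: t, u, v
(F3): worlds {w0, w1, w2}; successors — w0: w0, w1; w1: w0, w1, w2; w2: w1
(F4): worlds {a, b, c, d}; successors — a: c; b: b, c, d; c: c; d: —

(F1), (F3)

This is the axiom for a generalized confluence (Geach) condition; its first-order frame correspondent is forall x forall y (xRy -> exists w (yRw & x R^2 w)).
(F1): holds.
(F2): fails — tRs but no w with sRw and tR²w.
(F3): holds.
(F4): fails — bRd but no w with dRw and bR²w.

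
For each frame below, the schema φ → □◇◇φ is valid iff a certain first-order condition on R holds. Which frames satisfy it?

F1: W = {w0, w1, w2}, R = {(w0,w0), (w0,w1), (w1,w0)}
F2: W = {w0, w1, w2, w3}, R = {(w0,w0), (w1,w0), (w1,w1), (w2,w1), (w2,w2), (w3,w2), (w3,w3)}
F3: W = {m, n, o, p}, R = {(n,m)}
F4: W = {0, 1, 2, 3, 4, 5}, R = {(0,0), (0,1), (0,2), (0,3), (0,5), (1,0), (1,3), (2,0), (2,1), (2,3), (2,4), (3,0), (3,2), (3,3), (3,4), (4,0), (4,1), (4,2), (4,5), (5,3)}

Frame correspondent (Sahlqvist): ∀x ∀z (xRz → ∃w (x = w ∧ zR²w)) — i.e. a generalized confluence (Geach) condition.
F1: ✓.
F2: fails — w1Rw0 but no w with w1=w and w0R²w.
F3: fails — nRm but no w with n=w and mR²w.
F4: ✓.

F1, F4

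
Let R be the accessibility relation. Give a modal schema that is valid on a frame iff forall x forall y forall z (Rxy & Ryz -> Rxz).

This is transitivity; the standard corresponding axiom is 4: □s → □□s.
Suppose □s→□□s is valid. Take Rxy, Ryz and set V(s)={w : Rxw}. Then □s at x, so □□s at x, so □s at y, so s at z, i.e. Rxz.

□s → □□s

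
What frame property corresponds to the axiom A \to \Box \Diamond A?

symmetry

Suppose A→□◇A is valid. Take Rxy and set V(A)={x}. Then A at x, so □◇A at x, so ◇A at y, so some z with Ryz has A; z=x, i.e. Ryx.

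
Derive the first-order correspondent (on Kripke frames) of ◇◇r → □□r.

This is a Sahlqvist (Geach-type) schema ◇^2□^0r → □^2◇^0r.
First-order correspondent: ∀x ∀y ∀z ((xR²y ∧ xR²z) → ∃w (y = w ∧ z = w)).

∀x ∀y ∀z ((xR²y ∧ xR²z) → ∃w (y = w ∧ z = w))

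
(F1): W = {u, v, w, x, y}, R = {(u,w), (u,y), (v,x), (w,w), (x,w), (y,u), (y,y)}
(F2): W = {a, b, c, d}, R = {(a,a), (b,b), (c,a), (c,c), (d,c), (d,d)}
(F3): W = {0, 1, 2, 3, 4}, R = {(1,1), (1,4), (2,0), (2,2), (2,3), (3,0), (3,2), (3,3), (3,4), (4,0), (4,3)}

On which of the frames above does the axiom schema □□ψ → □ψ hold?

(F2), (F3)

This is the axiom for density; its first-order frame correspondent is ∀x ∀y (Rxy → ∃z (Rxz ∧ Rzy)).
(F1): fails — Rvx but no z with Rvz and Rzx.
(F2): satisfies the condition.
(F3): satisfies the condition.
Valid on: (F2), (F3).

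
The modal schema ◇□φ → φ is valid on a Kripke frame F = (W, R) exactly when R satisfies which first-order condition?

Symmetry

This is frame-equivalent to φ → □◇φ (substitute ¬φ for φ and contrapose).
Suppose φ→□◇φ is valid. Take Rxy and set V(φ)={x}. Then φ at x, so □◇φ at x, so ◇φ at y, so some z with Ryz has φ; z=x, i.e. Ryx.
Conversely, any frame satisfying ∀x ∀y (Rxy → Ryx) validates the schema.
So the correspondent is symmetry.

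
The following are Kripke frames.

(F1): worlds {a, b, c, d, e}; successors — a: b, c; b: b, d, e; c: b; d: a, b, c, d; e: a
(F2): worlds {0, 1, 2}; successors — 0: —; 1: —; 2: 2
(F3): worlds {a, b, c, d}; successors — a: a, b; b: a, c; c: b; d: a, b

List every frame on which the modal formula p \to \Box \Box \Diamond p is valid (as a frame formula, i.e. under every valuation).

(F2)

The schema corresponds to a generalized confluence (Geach) condition: \forall x \forall z (x R^2 z \to \exists w (x = w \wedge zRw)).
(F1): fails — aR²b but no w with a=w and bRw.
(F2): ✓.
(F3): fails — aR²c but no w with a=w and cRw.
Valid on: (F2).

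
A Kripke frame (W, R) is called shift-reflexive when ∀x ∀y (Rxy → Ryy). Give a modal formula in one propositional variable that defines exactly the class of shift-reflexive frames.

A defining formula is □(□p → p) (the T□ axiom).
Suppose □(□p→p) is valid. Take Rxy and set V(p)={w : Ryw}. Then at y, □p holds; since □(□p→p) at x, □p→p at y, so p at y, i.e. Ryy.

□(□p → p)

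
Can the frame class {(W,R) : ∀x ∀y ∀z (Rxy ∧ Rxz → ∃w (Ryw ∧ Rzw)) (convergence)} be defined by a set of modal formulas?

Definable; ◇□p → □◇p defines it

This is a Sahlqvist condition; the .2 axiom ◇□p → □◇p defines it.
Suppose ◇□p→□◇p is valid. Take Rxy, Rxz and set V(p)={w : Ryw}. Then □p at y so ◇□p at x, so □◇p at x, so ◇p at z, giving w with Rzw and Ryw.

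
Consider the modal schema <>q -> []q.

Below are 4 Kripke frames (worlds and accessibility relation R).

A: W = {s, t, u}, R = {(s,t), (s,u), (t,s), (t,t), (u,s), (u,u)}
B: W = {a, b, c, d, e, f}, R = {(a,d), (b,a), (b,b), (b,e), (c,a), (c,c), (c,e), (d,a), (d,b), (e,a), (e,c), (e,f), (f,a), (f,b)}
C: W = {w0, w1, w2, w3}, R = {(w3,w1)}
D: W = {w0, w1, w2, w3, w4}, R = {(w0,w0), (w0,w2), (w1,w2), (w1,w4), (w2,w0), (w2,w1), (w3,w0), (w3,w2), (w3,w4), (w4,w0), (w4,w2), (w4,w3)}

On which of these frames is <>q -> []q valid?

C

The schema corresponds to partial functionality: forall x forall y forall z (Rxy & Rxz -> y = z).
A: fails — s sees both t and u.
B: fails — b sees both a and b.
C: satisfies the condition.
D: fails — w0 sees both w0 and w2.
Valid on: C.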